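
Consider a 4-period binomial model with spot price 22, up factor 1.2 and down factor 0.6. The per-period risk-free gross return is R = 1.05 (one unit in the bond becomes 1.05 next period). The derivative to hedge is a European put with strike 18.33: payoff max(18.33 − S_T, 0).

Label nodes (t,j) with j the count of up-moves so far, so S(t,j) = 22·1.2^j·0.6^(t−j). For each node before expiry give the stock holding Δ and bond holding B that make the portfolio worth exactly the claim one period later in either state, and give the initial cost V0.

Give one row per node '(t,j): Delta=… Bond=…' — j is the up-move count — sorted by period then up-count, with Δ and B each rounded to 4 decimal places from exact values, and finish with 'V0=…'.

(0,0): Delta=-0.2466 Bond=7.1634
(1,0): Delta=-0.7114 Bond=13.6575
(1,1): Delta=-0.1691 Bond=5.4763
(2,0): Delta=-1.0000 Bond=16.6259
(2,1): Delta=-0.6633 Bond=13.5785
(2,2): Delta=-0.0867 Bond=3.1407
(3,0): Delta=-1.0000 Bond=17.4571
(3,1): Delta=-1.0000 Bond=17.4571
(3,2): Delta=-0.6072 Bond=13.1909
(3,3): Delta=0.0000 Bond=0.0000
V0=1.7385

Risk-neutral probability p* = (R−d)/(u−d) = (1.05−0.6)/(1.2−0.6) = 0.7500.
Terminal values V(4,·): V(4,0)=15.4788, V(4,1)=12.6276, V(4,2)=6.9252, V(4,3)=0.0000, V(4,4)=0.0000
Node (3,0) S=4.7520: V=(p*·12.6276+(1−p*)·15.4788)/1.05=12.7051; Δ=(12.6276−15.4788)/(5.7024−2.8512)=-1.0000; B=V−Δ·S=17.4571
Node (3,1) S=9.5040: V=(p*·6.9252+(1−p*)·12.6276)/1.05=7.9531; Δ=(6.9252−12.6276)/(11.4048−5.7024)=-1.0000; B=V−Δ·S=17.4571
Node (3,2) S=19.0080: V=(p*·0.0000+(1−p*)·6.9252)/1.05=1.6489; Δ=(0.0000−6.9252)/(22.8096−11.4048)=-0.6072; B=V−Δ·S=13.1909
Node (3,3) S=38.0160: V=(p*·0.0000+(1−p*)·0.0000)/1.05=0.0000; Δ=(0.0000−0.0000)/(45.6192−22.8096)=0.0000; B=V−Δ·S=0.0000
Node (2,0) S=7.9200: V=(p*·7.9531+(1−p*)·12.7051)/1.05=8.7059; Δ=(7.9531−12.7051)/(9.5040−4.7520)=-1.0000; B=V−Δ·S=16.6259
Node (2,1) S=15.8400: V=(p*·1.6489+(1−p*)·7.9531)/1.05=3.0714; Δ=(1.6489−7.9531)/(19.0080−9.5040)=-0.6633; B=V−Δ·S=13.5785
Node (2,2) S=31.6800: V=(p*·0.0000+(1−p*)·1.6489)/1.05=0.3926; Δ=(0.0000−1.6489)/(38.0160−19.0080)=-0.0867; B=V−Δ·S=3.1407
Node (1,0) S=13.2000: V=(p*·3.0714+(1−p*)·8.7059)/1.05=4.2667; Δ=(3.0714−8.7059)/(15.8400−7.9200)=-0.7114; B=V−Δ·S=13.6575
Node (1,1) S=26.4000: V=(p*·0.3926+(1−p*)·3.0714)/1.05=1.0117; Δ=(0.3926−3.0714)/(31.6800−15.8400)=-0.1691; B=V−Δ·S=5.4763
Node (0,0) S=22.0000: V=(p*·1.0117+(1−p*)·4.2667)/1.05=1.7385; Δ=(1.0117−4.2667)/(26.4000−13.2000)=-0.2466; B=V−Δ·S=7.1634
Self-financing check: at every node Δ·S+B equals the discounted successor values.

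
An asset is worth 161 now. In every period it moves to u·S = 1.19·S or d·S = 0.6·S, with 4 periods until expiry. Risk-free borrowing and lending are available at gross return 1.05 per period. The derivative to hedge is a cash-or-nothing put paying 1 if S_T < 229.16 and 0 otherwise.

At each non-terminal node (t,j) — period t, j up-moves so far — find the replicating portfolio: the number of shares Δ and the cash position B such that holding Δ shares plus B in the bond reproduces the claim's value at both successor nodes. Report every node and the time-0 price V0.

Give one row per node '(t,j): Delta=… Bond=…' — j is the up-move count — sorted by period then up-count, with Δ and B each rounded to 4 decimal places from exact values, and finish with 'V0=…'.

(0,0): Delta=-0.0040 Bond=1.1939
(1,0): Delta=0.0000 Bond=0.8638
(1,1): Delta=-0.0047 Bond=1.3749
(2,0): Delta=0.0000 Bond=0.9070
(2,1): Delta=0.0000 Bond=0.9070
(2,2): Delta=-0.0054 Bond=1.6106
(3,0): Delta=0.0000 Bond=0.9524
(3,1): Delta=0.0000 Bond=0.9524
(3,2): Delta=0.0000 Bond=0.9524
(3,3): Delta=-0.0062 Bond=1.9209
V0=0.5443

No-arbitrage ⇒ martingale measure with p* = (R−d)/(u−d) = 0.7627.
Terminal values V(4,·): V(4,0)=1.0000, V(4,1)=1.0000, V(4,2)=1.0000, V(4,3)=1.0000, V(4,4)=0.0000
(3,0): S=34.7760. Δ = (V_up−V_dn)/(S_up−S_dn) = (1.0000−1.0000)/(41.3834−20.8656) = 0.0000. V = [p*·1.0000 + (1−p*)·1.0000]/1.05 = 0.9524. B = V − Δ·S = 0.9524.
(3,1): S=68.9724. Δ = (V_up−V_dn)/(S_up−S_dn) = (1.0000−1.0000)/(82.0772−41.3834) = 0.0000. V = [p*·1.0000 + (1−p*)·1.0000]/1.05 = 0.9524. B = V − Δ·S = 0.9524.
(3,2): S=136.7953. Δ = (V_up−V_dn)/(S_up−S_dn) = (1.0000−1.0000)/(162.7864−82.0772) = 0.0000. V = [p*·1.0000 + (1−p*)·1.0000]/1.05 = 0.9524. B = V − Δ·S = 0.9524.
(3,3): S=271.3106. Δ = (V_up−V_dn)/(S_up−S_dn) = (0.0000−1.0000)/(322.8596−162.7864) = -0.0062. V = [p*·0.0000 + (1−p*)·1.0000]/1.05 = 0.2260. B = V − Δ·S = 1.9209.
(2,0): S=57.9600. Δ = (V_up−V_dn)/(S_up−S_dn) = (0.9524−0.9524)/(68.9724−34.7760) = 0.0000. V = [p*·0.9524 + (1−p*)·0.9524]/1.05 = 0.9070. B = V − Δ·S = 0.9070.
(2,1): S=114.9540. Δ = (V_up−V_dn)/(S_up−S_dn) = (0.9524−0.9524)/(136.7953−68.9724) = 0.0000. V = [p*·0.9524 + (1−p*)·0.9524]/1.05 = 0.9070. B = V − Δ·S = 0.9070.
(2,2): S=227.9921. Δ = (V_up−V_dn)/(S_up−S_dn) = (0.2260−0.9524)/(271.3106−136.7953) = -0.0054. V = [p*·0.2260 + (1−p*)·0.9524]/1.05 = 0.3794. B = V − Δ·S = 1.6106.
(1,0): S=96.6000. Δ = (V_up−V_dn)/(S_up−S_dn) = (0.9070−0.9070)/(114.9540−57.9600) = 0.0000. V = [p*·0.9070 + (1−p*)·0.9070]/1.05 = 0.8638. B = V − Δ·S = 0.8638.
(1,1): S=191.5900. Δ = (V_up−V_dn)/(S_up−S_dn) = (0.3794−0.9070)/(227.9921−114.9540) = -0.0047. V = [p*·0.3794 + (1−p*)·0.9070]/1.05 = 0.4806. B = V − Δ·S = 1.3749.
(0,0): S=161.0000. Δ = (V_up−V_dn)/(S_up−S_dn) = (0.4806−0.8638)/(191.5900−96.6000) = -0.0040. V = [p*·0.4806 + (1−p*)·0.8638]/1.05 = 0.5443. B = V − Δ·S = 1.1939.
Each (Δ,B) replicates both successor values, so the strategy is self-financing and V0 is arbitrage-free.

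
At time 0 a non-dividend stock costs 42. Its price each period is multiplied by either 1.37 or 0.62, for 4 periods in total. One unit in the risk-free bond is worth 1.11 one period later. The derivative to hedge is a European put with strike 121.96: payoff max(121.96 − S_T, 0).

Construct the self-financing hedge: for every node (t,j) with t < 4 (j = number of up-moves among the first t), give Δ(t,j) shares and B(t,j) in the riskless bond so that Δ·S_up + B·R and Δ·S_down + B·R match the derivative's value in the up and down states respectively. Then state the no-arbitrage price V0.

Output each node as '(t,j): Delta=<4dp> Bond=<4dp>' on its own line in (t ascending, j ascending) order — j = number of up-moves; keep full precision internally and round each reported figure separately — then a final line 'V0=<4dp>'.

Since d<R<u, set p* = (R−d)/(u−d) = 0.6533; price each node as the discounted p*-expectation of its children.
Terminal values V(4,·): V(4,0)=115.7539, V(4,1)=108.2466, V(4,2)=91.6578, V(4,3)=55.0020, V(4,4)=0.0000
(3,0): S=10.0098. Δ = (V_up−V_dn)/(S_up−S_dn) = (108.2466−115.7539)/(13.7134−6.2061) = -1.0000. V = [p*·108.2466 + (1−p*)·115.7539]/1.11 = 99.8641. B = V − Δ·S = 109.8739.
(3,1): S=22.1184. Δ = (V_up−V_dn)/(S_up−S_dn) = (91.6578−108.2466)/(30.3022−13.7134) = -1.0000. V = [p*·91.6578 + (1−p*)·108.2466]/1.11 = 87.7555. B = V − Δ·S = 109.8739.
(3,2): S=48.8745. Δ = (V_up−V_dn)/(S_up−S_dn) = (55.0020−91.6578)/(66.9580−30.3022) = -1.0000. V = [p*·55.0020 + (1−p*)·91.6578]/1.11 = 60.9994. B = V − Δ·S = 109.8739.
(3,3): S=107.9968. Δ = (V_up−V_dn)/(S_up−S_dn) = (0.0000−55.0020)/(147.9557−66.9580) = -0.6791. V = [p*·0.0000 + (1−p*)·55.0020]/1.11 = 17.1778. B = V − Δ·S = 90.5137.
(2,0): S=16.1448. Δ = (V_up−V_dn)/(S_up−S_dn) = (87.7555−99.8641)/(22.1184−10.0098) = -1.0000. V = [p*·87.7555 + (1−p*)·99.8641]/1.11 = 82.8407. B = V − Δ·S = 98.9855.
(2,1): S=35.6748. Δ = (V_up−V_dn)/(S_up−S_dn) = (60.9994−87.7555)/(48.8745−22.1184) = -1.0000. V = [p*·60.9994 + (1−p*)·87.7555]/1.11 = 63.3107. B = V − Δ·S = 98.9855.
(2,2): S=78.8298. Δ = (V_up−V_dn)/(S_up−S_dn) = (17.1778−60.9994)/(107.9968−48.8745) = -0.7412. V = [p*·17.1778 + (1−p*)·60.9994]/1.11 = 29.1615. B = V − Δ·S = 87.5903.
(1,0): S=26.0400. Δ = (V_up−V_dn)/(S_up−S_dn) = (63.3107−82.8407)/(35.6748−16.1448) = -1.0000. V = [p*·63.3107 + (1−p*)·82.8407]/1.11 = 63.1361. B = V − Δ·S = 89.1761.
(1,1): S=57.5400. Δ = (V_up−V_dn)/(S_up−S_dn) = (29.1615−63.3107)/(78.8298−35.6748) = -0.7913. V = [p*·29.1615 + (1−p*)·63.3107]/1.11 = 36.9368. B = V − Δ·S = 82.4690.
(0,0): S=42.0000. Δ = (V_up−V_dn)/(S_up−S_dn) = (36.9368−63.1361)/(57.5400−26.0400) = -0.8317. V = [p*·36.9368 + (1−p*)·63.1361]/1.11 = 41.4588. B = V − Δ·S = 76.3911.
Self-financing check: at every node Δ·S+B equals the discounted successor values.

(0,0): Delta=-0.8317 Bond=76.3911
(1,0): Delta=-1.0000 Bond=89.1761
(1,1): Delta=-0.7913 Bond=82.4690
(2,0): Delta=-1.0000 Bond=98.9855
(2,1): Delta=-1.0000 Bond=98.9855
(2,2): Delta=-0.7412 Bond=87.5903
(3,0): Delta=-1.0000 Bond=109.8739
(3,1): Delta=-1.0000 Bond=109.8739
(3,2): Delta=-1.0000 Bond=109.8739
(3,3): Delta=-0.6791 Bond=90.5137
V0=41.4588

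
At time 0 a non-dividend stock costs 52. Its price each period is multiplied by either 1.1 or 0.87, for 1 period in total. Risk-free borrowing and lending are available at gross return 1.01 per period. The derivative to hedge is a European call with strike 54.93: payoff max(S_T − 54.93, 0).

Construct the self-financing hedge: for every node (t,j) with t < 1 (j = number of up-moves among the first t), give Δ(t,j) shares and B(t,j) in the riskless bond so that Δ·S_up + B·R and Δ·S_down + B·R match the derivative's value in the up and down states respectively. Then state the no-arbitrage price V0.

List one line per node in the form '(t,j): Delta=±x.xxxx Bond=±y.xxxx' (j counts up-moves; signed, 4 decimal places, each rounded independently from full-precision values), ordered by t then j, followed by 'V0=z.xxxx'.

(0,0): Delta=0.1898 Bond=-8.5015
V0=1.3681

Under the risk-neutral measure, an up-move has probability p* = (R−d)/(u−d) = 0.6087 and values discount at R = 1.01.
Terminal payoffs: V(1,0)=0.0000, V(1,1)=2.2700
(0,0): S=52.0000. Δ = (V_up−V_dn)/(S_up−S_dn) = (2.2700−0.0000)/(57.2000−45.2400) = 0.1898. V = [p*·2.2700 + (1−p*)·0.0000]/1.01 = 1.3681. B = V − Δ·S = -8.5015.
Self-financing check: at every node Δ·S+B equals the discounted successor values.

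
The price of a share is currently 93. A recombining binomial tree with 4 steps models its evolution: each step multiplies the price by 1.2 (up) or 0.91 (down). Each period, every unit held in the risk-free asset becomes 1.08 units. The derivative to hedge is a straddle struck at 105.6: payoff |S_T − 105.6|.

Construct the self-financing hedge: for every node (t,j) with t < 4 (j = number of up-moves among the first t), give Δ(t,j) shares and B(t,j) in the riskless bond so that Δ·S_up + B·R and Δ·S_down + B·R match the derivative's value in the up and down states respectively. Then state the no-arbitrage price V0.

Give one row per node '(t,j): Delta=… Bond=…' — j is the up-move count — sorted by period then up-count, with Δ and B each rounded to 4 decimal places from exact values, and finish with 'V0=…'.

Under the risk-neutral measure, an up-move has probability p* = (R−d)/(u−d) = 0.5862 and values discount at R = 1.08.
Terminal payoffs: V(4,0)=41.8253, V(4,1)=21.5015, V(4,2)=5.2992, V(4,3)=40.6406, V(4,4)=87.2448
Node (3,0) S=70.0821: V=(p*·21.5015+(1−p*)·41.8253)/1.08=27.6957; Δ=(21.5015−41.8253)/(84.0985−63.7747)=-1.0000; B=V−Δ·S=97.7778
Node (3,1) S=92.4160: V=(p*·5.2992+(1−p*)·21.5015)/1.08=11.1144; Δ=(5.2992−21.5015)/(110.8992−84.0985)=-0.6046; B=V−Δ·S=66.9845
Node (3,2) S=121.8672: V=(p*·40.6406+(1−p*)·5.2992)/1.08=24.0894; Δ=(40.6406−5.2992)/(146.2406−110.8992)=1.0000; B=V−Δ·S=-97.7778
Node (3,3) S=160.7040: V=(p*·87.2448+(1−p*)·40.6406)/1.08=62.9262; Δ=(87.2448−40.6406)/(192.8448−146.2406)=1.0000; B=V−Δ·S=-97.7778
Node (2,0) S=77.0133: V=(p*·11.1144+(1−p*)·27.6957)/1.08=16.6441; Δ=(11.1144−27.6957)/(92.4160−70.0821)=-0.7424; B=V−Δ·S=73.8209
Node (2,1) S=101.5560: V=(p*·24.0894+(1−p*)·11.1144)/1.08=17.3338; Δ=(24.0894−11.1144)/(121.8672−92.4160)=0.4406; B=V−Δ·S=-27.4077
Node (2,2) S=133.9200: V=(p*·62.9262+(1−p*)·24.0894)/1.08=43.3850; Δ=(62.9262−24.0894)/(160.7040−121.8672)=1.0000; B=V−Δ·S=-90.5350
Node (1,0) S=84.6300: V=(p*·17.3338+(1−p*)·16.6441)/1.08=15.7855; Δ=(17.3338−16.6441)/(101.5560−77.0133)=0.0281; B=V−Δ·S=13.4074
Node (1,1) S=111.6000: V=(p*·43.3850+(1−p*)·17.3338)/1.08=30.1900; Δ=(43.3850−17.3338)/(133.9200−101.5560)=0.8049; B=V−Δ·S=-59.6420
Node (0,0) S=93.0000: V=(p*·30.1900+(1−p*)·15.7855)/1.08=22.4347; Δ=(30.1900−15.7855)/(111.6000−84.6300)=0.5341; B=V−Δ·S=-27.2358
Root portfolio cost Δ·93+B reproduces V0=22.4347.

(0,0): Delta=0.5341 Bond=-27.2358
(1,0): Delta=0.0281 Bond=13.4074
(1,1): Delta=0.8049 Bond=-59.6420
(2,0): Delta=-0.7424 Bond=73.8209
(2,1): Delta=0.4406 Bond=-27.4077
(2,2): Delta=1.0000 Bond=-90.5350
(3,0): Delta=-1.0000 Bond=97.7778
(3,1): Delta=-0.6046 Bond=66.9845
(3,2): Delta=1.0000 Bond=-97.7778
(3,3): Delta=1.0000 Bond=-97.7778
V0=22.4347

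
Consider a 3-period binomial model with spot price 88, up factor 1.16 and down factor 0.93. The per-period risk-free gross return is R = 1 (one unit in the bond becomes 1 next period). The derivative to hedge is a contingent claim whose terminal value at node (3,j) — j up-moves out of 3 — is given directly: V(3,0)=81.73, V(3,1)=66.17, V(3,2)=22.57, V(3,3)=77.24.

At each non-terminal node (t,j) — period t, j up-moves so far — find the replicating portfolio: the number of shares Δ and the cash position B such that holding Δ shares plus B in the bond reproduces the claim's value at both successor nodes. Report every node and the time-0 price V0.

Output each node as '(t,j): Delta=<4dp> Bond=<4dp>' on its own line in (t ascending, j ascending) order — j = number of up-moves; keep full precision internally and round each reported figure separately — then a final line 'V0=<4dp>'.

Under the risk-neutral measure, an up-move has probability p* = (R−d)/(u−d) = 0.3043 and values discount at R = 1.
Payoff layer (t=3): V(3,0)=81.7300, V(3,1)=66.1700, V(3,2)=22.5700, V(3,3)=77.2400
(2,0): S=76.1112. Δ = (V_up−V_dn)/(S_up−S_dn) = (66.1700−81.7300)/(88.2890−70.7834) = -0.8889. V = [p*·66.1700 + (1−p*)·81.7300]/1 = 76.9943. B = V − Δ·S = 144.6465.
(2,1): S=94.9344. Δ = (V_up−V_dn)/(S_up−S_dn) = (22.5700−66.1700)/(110.1239−88.2890) = -1.9968. V = [p*·22.5700 + (1−p*)·66.1700]/1 = 52.9004. B = V − Δ·S = 242.4657.
(2,2): S=118.4128. Δ = (V_up−V_dn)/(S_up−S_dn) = (77.2400−22.5700)/(137.3588−110.1239) = 2.0073. V = [p*·77.2400 + (1−p*)·22.5700]/1 = 39.2087. B = V − Δ·S = -198.4870.
(1,0): S=81.8400. Δ = (V_up−V_dn)/(S_up−S_dn) = (52.9004−76.9943)/(94.9344−76.1112) = -1.2800. V = [p*·52.9004 + (1−p*)·76.9943]/1 = 69.6614. B = V − Δ·S = 174.4176.
(1,1): S=102.0800. Δ = (V_up−V_dn)/(S_up−S_dn) = (39.2087−52.9004)/(118.4128−94.9344) = -0.5832. V = [p*·39.2087 + (1−p*)·52.9004]/1 = 48.7334. B = V − Δ·S = 108.2627.
(0,0): S=88.0000. Δ = (V_up−V_dn)/(S_up−S_dn) = (48.7334−69.6614)/(102.0800−81.8400) = -1.0340. V = [p*·48.7334 + (1−p*)·69.6614]/1 = 63.2920. B = V − Δ·S = 154.2835.
Self-financing check: at every node Δ·S+B equals the discounted successor values.

(0,0): Delta=-1.0340 Bond=154.2835
(1,0): Delta=-1.2800 Bond=174.4176
(1,1): Delta=-0.5832 Bond=108.2627
(2,0): Delta=-0.8889 Bond=144.6465
(2,1): Delta=-1.9968 Bond=242.4657
(2,2): Delta=2.0073 Bond=-198.4870
V0=63.2920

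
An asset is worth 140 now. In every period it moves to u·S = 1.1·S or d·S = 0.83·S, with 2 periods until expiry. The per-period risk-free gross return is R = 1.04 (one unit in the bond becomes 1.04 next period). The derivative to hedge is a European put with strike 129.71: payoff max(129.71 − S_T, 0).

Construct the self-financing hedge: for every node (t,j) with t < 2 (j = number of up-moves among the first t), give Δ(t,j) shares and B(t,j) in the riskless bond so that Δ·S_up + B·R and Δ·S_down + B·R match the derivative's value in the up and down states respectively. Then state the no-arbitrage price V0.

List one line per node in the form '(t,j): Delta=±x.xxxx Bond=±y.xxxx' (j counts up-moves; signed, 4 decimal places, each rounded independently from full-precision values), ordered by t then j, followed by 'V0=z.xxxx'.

(0,0): Delta=-0.2147 Bond=32.1869
(1,0): Delta=-1.0000 Bond=124.7212
(1,1): Delta=-0.0455 Bond=7.4038
V0=2.1228

Risk-neutral probability p* = (R−d)/(u−d) = (1.04−0.83)/(1.1−0.83) = 0.7778.
Terminal payoffs: V(2,0)=33.2640, V(2,1)=1.8900, V(2,2)=0.0000
  t=1,j=0: stock 116.2000 → up 127.8200 (V=1.8900), down 96.4460 (V=33.2640). Price 8.5212; hedge Δ=-1.0000, bond B=124.7212.
  t=1,j=1: stock 154.0000 → up 169.4000 (V=0.0000), down 127.8200 (V=1.8900). Price 0.4038; hedge Δ=-0.0455, bond B=7.4038.
  t=0,j=0: stock 140.0000 → up 154.0000 (V=0.4038), down 116.2000 (V=8.5212). Price 2.1228; hedge Δ=-0.2147, bond B=32.1869.
Each (Δ,B) replicates both successor values, so the strategy is self-financing and V0 is arbitrage-free.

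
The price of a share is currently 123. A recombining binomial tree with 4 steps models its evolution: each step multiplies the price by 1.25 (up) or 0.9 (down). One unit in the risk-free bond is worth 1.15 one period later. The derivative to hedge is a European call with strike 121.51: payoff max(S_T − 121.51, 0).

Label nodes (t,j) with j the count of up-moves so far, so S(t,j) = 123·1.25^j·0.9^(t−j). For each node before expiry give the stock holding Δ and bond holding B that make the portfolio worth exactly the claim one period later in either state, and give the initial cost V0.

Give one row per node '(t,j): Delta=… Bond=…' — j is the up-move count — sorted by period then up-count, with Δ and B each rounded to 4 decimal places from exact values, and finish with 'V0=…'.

(0,0): Delta=0.9636 Bond=-64.4863
(1,0): Delta=0.8749 Bond=-64.3379
(1,1): Delta=0.9892 Bond=-78.0878
(2,0): Delta=0.6085 Bond=-47.4452
(2,1): Delta=0.9516 Bond=-84.6060
(2,2): Delta=1.0000 Bond=-91.8790
(3,0): Delta=0.0000 Bond=0.0000
(3,1): Delta=0.7837 Bond=-76.3868
(3,2): Delta=1.0000 Bond=-105.6609
(3,3): Delta=1.0000 Bond=-105.6609
V0=54.0409

Since d<R<u, set p* = (R−d)/(u−d) = 0.7143; price each node as the discounted p*-expectation of its children.
Payoff layer (t=4): V(4,0)=0.0000, V(4,1)=0.0000, V(4,2)=34.1619, V(4,3)=94.7009, V(4,4)=178.7830
Node (3,0) S=89.6670: V=(p*·0.0000+(1−p*)·0.0000)/1.15=0.0000; Δ=(0.0000−0.0000)/(112.0838−80.7003)=0.0000; B=V−Δ·S=0.0000
Node (3,1) S=124.5375: V=(p*·34.1619+(1−p*)·0.0000)/1.15=21.2186; Δ=(34.1619−0.0000)/(155.6719−112.0838)=0.7837; B=V−Δ·S=-76.3868
Node (3,2) S=172.9688: V=(p*·94.7009+(1−p*)·34.1619)/1.15=67.3079; Δ=(94.7009−34.1619)/(216.2109−155.6719)=1.0000; B=V−Δ·S=-105.6609
Node (3,3) S=240.2344: V=(p*·178.7830+(1−p*)·94.7009)/1.15=134.5735; Δ=(178.7830−94.7009)/(300.2930−216.2109)=1.0000; B=V−Δ·S=-105.6609
Node (2,0) S=99.6300: V=(p*·21.2186+(1−p*)·0.0000)/1.15=13.1792; Δ=(21.2186−0.0000)/(124.5375−89.6670)=0.6085; B=V−Δ·S=-47.4452
Node (2,1) S=138.3750: V=(p*·67.3079+(1−p*)·21.2186)/1.15=47.0778; Δ=(67.3079−21.2186)/(172.9688−124.5375)=0.9516; B=V−Δ·S=-84.6060
Node (2,2) S=192.1875: V=(p*·134.5735+(1−p*)·67.3079)/1.15=100.3085; Δ=(134.5735−67.3079)/(240.2344−172.9688)=1.0000; B=V−Δ·S=-91.8790
Node (1,0) S=110.7000: V=(p*·47.0778+(1−p*)·13.1792)/1.15=32.5152; Δ=(47.0778−13.1792)/(138.3750−99.6300)=0.8749; B=V−Δ·S=-64.3379
Node (1,1) S=153.7500: V=(p*·100.3085+(1−p*)·47.0778)/1.15=73.9998; Δ=(100.3085−47.0778)/(192.1875−138.3750)=0.9892; B=V−Δ·S=-78.0878
Node (0,0) S=123.0000: V=(p*·73.9998+(1−p*)·32.5152)/1.15=54.0409; Δ=(73.9998−32.5152)/(153.7500−110.7000)=0.9636; B=V−Δ·S=-64.4863
Root portfolio cost Δ·123+B reproduces V0=54.0409.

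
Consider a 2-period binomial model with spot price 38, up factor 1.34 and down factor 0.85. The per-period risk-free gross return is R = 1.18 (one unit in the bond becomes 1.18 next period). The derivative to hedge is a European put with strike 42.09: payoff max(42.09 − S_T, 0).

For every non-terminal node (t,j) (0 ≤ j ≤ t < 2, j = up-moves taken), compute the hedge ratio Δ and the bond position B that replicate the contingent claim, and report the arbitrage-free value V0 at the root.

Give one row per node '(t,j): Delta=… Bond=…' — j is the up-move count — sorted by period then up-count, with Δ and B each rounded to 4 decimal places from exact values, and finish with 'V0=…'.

(0,0): Delta=-0.2175 Bond=9.3856
(1,0): Delta=-0.9247 Bond=33.9172
(1,1): Delta=0.0000 Bond=0.0000
V0=1.1207

Under the risk-neutral measure, an up-move has probability p* = (R−d)/(u−d) = 0.6735 and values discount at R = 1.18.
At expiry t=2: V(2,0)=14.6350, V(2,1)=0.0000, V(2,2)=0.0000
Node (1,0) S=32.3000: V=(p*·0.0000+(1−p*)·14.6350)/1.18=4.0498; Δ=(0.0000−14.6350)/(43.2820−27.4550)=-0.9247; B=V−Δ·S=33.9172
Node (1,1) S=50.9200: V=(p*·0.0000+(1−p*)·0.0000)/1.18=0.0000; Δ=(0.0000−0.0000)/(68.2328−43.2820)=0.0000; B=V−Δ·S=0.0000
Node (0,0) S=38.0000: V=(p*·0.0000+(1−p*)·4.0498)/1.18=1.1207; Δ=(0.0000−4.0498)/(50.9200−32.3000)=-0.2175; B=V−Δ·S=9.3856
Root portfolio cost Δ·38+B reproduces V0=1.1207.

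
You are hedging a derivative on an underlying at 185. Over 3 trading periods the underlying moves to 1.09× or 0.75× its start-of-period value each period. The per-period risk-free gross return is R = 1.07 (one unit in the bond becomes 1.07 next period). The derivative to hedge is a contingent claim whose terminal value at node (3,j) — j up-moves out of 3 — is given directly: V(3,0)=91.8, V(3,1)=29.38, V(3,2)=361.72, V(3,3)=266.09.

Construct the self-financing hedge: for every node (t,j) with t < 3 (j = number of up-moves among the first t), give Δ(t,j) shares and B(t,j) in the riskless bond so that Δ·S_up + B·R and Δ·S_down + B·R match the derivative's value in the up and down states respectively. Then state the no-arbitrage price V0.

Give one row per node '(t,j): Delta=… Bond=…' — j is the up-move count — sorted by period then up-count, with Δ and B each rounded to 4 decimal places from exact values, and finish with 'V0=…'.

(0,0): Delta=-0.6683 Bond=351.1310
(1,0): Delta=6.1239 Bond=-566.7115
(1,1): Delta=-0.9604 Bond=434.6115
(2,0): Delta=-1.7642 Bond=214.4777
(2,1): Delta=6.4631 Bond=-657.6850
(2,2): Delta=-1.2796 Bond=535.2042
V0=227.4947

Under the risk-neutral measure, an up-move has probability p* = (R−d)/(u−d) = 0.9412 and values discount at R = 1.07.
Terminal payoffs: V(3,0)=91.8000, V(3,1)=29.3800, V(3,2)=361.7200, V(3,3)=266.0900
Node (2,0) S=104.0625: V=(p*·29.3800+(1−p*)·91.8000)/1.07=30.8895; Δ=(29.3800−91.8000)/(113.4281−78.0469)=-1.7642; B=V−Δ·S=214.4777
Node (2,1) S=151.2375: V=(p*·361.7200+(1−p*)·29.3800)/1.07=319.7856; Δ=(361.7200−29.3800)/(164.8489−113.4281)=6.4631; B=V−Δ·S=-657.6850
Node (2,2) S=219.7985: V=(p*·266.0900+(1−p*)·361.7200)/1.07=253.9395; Δ=(266.0900−361.7200)/(239.5804−164.8489)=-1.2796; B=V−Δ·S=535.2042
Node (1,0) S=138.7500: V=(p*·319.7856+(1−p*)·30.8895)/1.07=282.9829; Δ=(319.7856−30.8895)/(151.2375−104.0625)=6.1239; B=V−Δ·S=-566.7115
Node (1,1) S=201.6500: V=(p*·253.9395+(1−p*)·319.7856)/1.07=240.9466; Δ=(253.9395−319.7856)/(219.7985−151.2375)=-0.9604; B=V−Δ·S=434.6115
Node (0,0) S=185.0000: V=(p*·240.9466+(1−p*)·282.9829)/1.07=227.4947; Δ=(240.9466−282.9829)/(201.6500−138.7500)=-0.6683; B=V−Δ·S=351.1310
Check: Δ(0,0)·S0 + B(0,0) = 227.4947 = V0.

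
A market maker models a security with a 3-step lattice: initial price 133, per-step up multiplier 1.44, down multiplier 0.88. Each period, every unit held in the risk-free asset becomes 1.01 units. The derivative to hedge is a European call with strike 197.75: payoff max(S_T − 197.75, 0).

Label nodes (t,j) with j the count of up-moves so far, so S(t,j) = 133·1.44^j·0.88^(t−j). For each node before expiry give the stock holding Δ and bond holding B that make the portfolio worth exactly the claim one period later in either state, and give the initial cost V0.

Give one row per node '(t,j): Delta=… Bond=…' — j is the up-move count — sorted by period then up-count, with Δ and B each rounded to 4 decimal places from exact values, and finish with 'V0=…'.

(0,0): Delta=0.3204 Bond=-34.7816
(1,0): Delta=0.1576 Bond=-16.0724
(1,1): Delta=0.6496 Bond=-98.1642
(2,0): Delta=0.0000 Bond=0.0000
(2,1): Delta=0.4762 Bond=-69.9272
(2,2): Delta=1.0000 Bond=-195.7921
V0=7.8363

The replicating-portfolio and risk-neutral prices coincide; use p* = (1.01−0.88)/(1.44−0.88) = 0.2321 for the latter.
Terminal values V(3,·): V(3,0)=0.0000, V(3,1)=0.0000, V(3,2)=44.9441, V(3,3)=199.3859
(2,0): S=102.9952. Δ = (V_up−V_dn)/(S_up−S_dn) = (0.0000−0.0000)/(148.3131−90.6358) = 0.0000. V = [p*·0.0000 + (1−p*)·0.0000]/1.01 = 0.0000. B = V − Δ·S = 0.0000.
(2,1): S=168.5376. Δ = (V_up−V_dn)/(S_up−S_dn) = (44.9441−0.0000)/(242.6941−148.3131) = 0.4762. V = [p*·44.9441 + (1−p*)·0.0000]/1.01 = 10.3302. B = V − Δ·S = -69.9272.
(2,2): S=275.7888. Δ = (V_up−V_dn)/(S_up−S_dn) = (199.3859−44.9441)/(397.1359−242.6941) = 1.0000. V = [p*·199.3859 + (1−p*)·44.9441]/1.01 = 79.9967. B = V − Δ·S = -195.7921.
(1,0): S=117.0400. Δ = (V_up−V_dn)/(S_up−S_dn) = (10.3302−0.0000)/(168.5376−102.9952) = 0.1576. V = [p*·10.3302 + (1−p*)·0.0000]/1.01 = 2.3743. B = V − Δ·S = -16.0724.
(1,1): S=191.5200. Δ = (V_up−V_dn)/(S_up−S_dn) = (79.9967−10.3302)/(275.7888−168.5376) = 0.6496. V = [p*·79.9967 + (1−p*)·10.3302]/1.01 = 26.2404. B = V − Δ·S = -98.1642.
(0,0): S=133.0000. Δ = (V_up−V_dn)/(S_up−S_dn) = (26.2404−2.3743)/(191.5200−117.0400) = 0.3204. V = [p*·26.2404 + (1−p*)·2.3743]/1.01 = 7.8363. B = V − Δ·S = -34.7816.
Self-financing check: at every node Δ·S+B equals the discounted successor values.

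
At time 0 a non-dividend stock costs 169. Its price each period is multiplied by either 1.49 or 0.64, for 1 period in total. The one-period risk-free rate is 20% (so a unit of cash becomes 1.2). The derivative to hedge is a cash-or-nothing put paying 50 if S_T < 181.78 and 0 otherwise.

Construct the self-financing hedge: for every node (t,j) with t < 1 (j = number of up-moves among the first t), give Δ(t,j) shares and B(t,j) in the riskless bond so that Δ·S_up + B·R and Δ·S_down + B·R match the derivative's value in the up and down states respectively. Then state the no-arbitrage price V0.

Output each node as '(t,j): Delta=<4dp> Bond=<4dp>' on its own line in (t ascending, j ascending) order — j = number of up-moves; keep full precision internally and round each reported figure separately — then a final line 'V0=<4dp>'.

(0,0): Delta=-0.3481 Bond=73.0392
V0=14.2157

Since d<R<u, set p* = (R−d)/(u−d) = 0.6588; price each node as the discounted p*-expectation of its children.
Terminal values V(1,·): V(1,0)=50.0000, V(1,1)=0.0000
Node (0,0) S=169.0000: V=(p*·0.0000+(1−p*)·50.0000)/1.2=14.2157; Δ=(0.0000−50.0000)/(251.8100−108.1600)=-0.3481; B=V−Δ·S=73.0392
The time-0 hedge costs 14.2157, which is the no-arbitrage price.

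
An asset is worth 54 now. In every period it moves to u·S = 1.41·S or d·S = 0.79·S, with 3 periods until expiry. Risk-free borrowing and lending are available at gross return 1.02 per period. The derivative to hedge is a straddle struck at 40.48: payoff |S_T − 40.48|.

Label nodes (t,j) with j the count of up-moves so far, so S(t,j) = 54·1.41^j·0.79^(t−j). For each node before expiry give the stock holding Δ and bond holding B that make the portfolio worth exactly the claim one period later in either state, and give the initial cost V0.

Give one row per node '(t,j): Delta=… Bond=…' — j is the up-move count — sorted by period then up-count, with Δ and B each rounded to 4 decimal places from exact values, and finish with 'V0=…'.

(0,0): Delta=0.6852 Bond=-14.6469
(1,0): Delta=0.3539 Bond=-0.8046
(1,1): Delta=1.0000 Bond=-38.9081
(2,0): Delta=-0.3262 Bond=22.1000
(2,1): Delta=1.0000 Bond=-39.6863
(2,2): Delta=1.0000 Bond=-39.6863
V0=22.3543

Since d<R<u, set p* = (R−d)/(u−d) = 0.3710; price each node as the discounted p*-expectation of its children.
Payoff layer (t=3): V(3,0)=13.8559, V(3,1)=7.0390, V(3,2)=44.3323, V(3,3)=110.8939
  t=2,j=0: stock 33.7014 → up 47.5190 (V=7.0390), down 26.6241 (V=13.8559). Price 11.1049; hedge Δ=-0.3262, bond B=22.1000.
  t=2,j=1: stock 60.1506 → up 84.8123 (V=44.3323), down 47.5190 (V=7.0390). Price 20.4643; hedge Δ=1.0000, bond B=-39.6863.
  t=2,j=2: stock 107.3574 → up 151.3739 (V=110.8939), down 84.8123 (V=44.3323). Price 67.6711; hedge Δ=1.0000, bond B=-39.6863.
  t=1,j=0: stock 42.6600 → up 60.1506 (V=20.4643), down 33.7014 (V=11.1049). Price 14.2911; hedge Δ=0.3539, bond B=-0.8046.
  t=1,j=1: stock 76.1400 → up 107.3574 (V=67.6711), down 60.1506 (V=20.4643). Price 37.2319; hedge Δ=1.0000, bond B=-38.9081.
  t=0,j=0: stock 54.0000 → up 76.1400 (V=37.2319), down 42.6600 (V=14.2911). Price 22.3543; hedge Δ=0.6852, bond B=-14.6469.
Self-financing check: at every node Δ·S+B equals the discounted successor values.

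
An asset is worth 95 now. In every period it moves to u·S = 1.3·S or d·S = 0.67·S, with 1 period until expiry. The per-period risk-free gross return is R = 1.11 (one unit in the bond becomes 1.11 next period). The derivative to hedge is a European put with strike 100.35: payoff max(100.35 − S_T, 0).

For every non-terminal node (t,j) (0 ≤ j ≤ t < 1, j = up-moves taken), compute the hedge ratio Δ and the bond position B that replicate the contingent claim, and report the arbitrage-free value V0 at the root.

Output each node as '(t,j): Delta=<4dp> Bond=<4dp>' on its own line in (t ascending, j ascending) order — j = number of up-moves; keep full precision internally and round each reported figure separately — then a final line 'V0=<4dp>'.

(0,0): Delta=-0.6132 Bond=68.2254
V0=9.9714

The replicating-portfolio and risk-neutral prices coincide; use p* = (1.11−0.67)/(1.3−0.67) = 0.6984 for the latter.
Terminal values V(1,·): V(1,0)=36.7000, V(1,1)=0.0000
Node (0,0) S=95.0000: V=(p*·0.0000+(1−p*)·36.7000)/1.11=9.9714; Δ=(0.0000−36.7000)/(123.5000−63.6500)=-0.6132; B=V−Δ·S=68.2254
The time-0 hedge costs 9.9714, which is the no-arbitrage price.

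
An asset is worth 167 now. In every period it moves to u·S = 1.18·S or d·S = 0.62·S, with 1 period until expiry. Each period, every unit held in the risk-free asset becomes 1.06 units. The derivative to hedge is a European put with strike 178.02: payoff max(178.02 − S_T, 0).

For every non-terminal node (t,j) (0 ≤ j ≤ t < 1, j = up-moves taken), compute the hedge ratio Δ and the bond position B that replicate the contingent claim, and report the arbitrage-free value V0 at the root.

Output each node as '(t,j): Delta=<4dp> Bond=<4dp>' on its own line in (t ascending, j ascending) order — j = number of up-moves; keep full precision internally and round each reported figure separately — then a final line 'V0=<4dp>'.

Risk-neutral probability p* = (R−d)/(u−d) = (1.06−0.62)/(1.18−0.62) = 0.7857.
Terminal payoffs: V(1,0)=74.4800, V(1,1)=0.0000
  t=0,j=0: stock 167.0000 → up 197.0600 (V=0.0000), down 103.5400 (V=74.4800). Price 15.0566; hedge Δ=-0.7964, bond B=148.0566.
Each (Δ,B) replicates both successor values, so the strategy is self-financing and V0 is arbitrage-free.

(0,0): Delta=-0.7964 Bond=148.0566
V0=15.0566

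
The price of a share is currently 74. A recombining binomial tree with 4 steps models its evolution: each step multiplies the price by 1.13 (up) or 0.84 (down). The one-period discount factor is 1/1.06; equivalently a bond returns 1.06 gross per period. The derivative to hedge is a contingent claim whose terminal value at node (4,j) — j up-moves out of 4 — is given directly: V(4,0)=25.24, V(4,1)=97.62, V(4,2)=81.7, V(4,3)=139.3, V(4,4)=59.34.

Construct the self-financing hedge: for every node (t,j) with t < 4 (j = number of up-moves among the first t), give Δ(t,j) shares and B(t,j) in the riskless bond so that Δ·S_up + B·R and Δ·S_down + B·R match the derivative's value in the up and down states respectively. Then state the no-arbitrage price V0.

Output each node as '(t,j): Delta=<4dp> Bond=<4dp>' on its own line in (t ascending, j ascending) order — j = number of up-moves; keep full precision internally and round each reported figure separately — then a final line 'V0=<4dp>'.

Risk-neutral probability p* = (R−d)/(u−d) = (1.06−0.84)/(1.13−0.84) = 0.7586.
At expiry t=4: V(4,0)=25.2400, V(4,1)=97.6200, V(4,2)=81.7000, V(4,3)=139.3000, V(4,4)=59.3400
  t=3,j=0: stock 43.8601 → up 49.5619 (V=97.6200), down 36.8425 (V=25.2400). Price 75.6122; hedge Δ=5.6905, bond B=-173.9740.
  t=3,j=1: stock 59.0023 → up 66.6726 (V=81.7000), down 49.5619 (V=97.6200). Price 80.7007; hedge Δ=-0.9304, bond B=135.5973.
  t=3,j=2: stock 79.3721 → up 89.6905 (V=139.3000), down 66.6726 (V=81.7000). Price 118.2986; hedge Δ=2.5024, bond B=-80.3221.
  t=3,j=3: stock 106.7744 → up 120.6550 (V=59.3400), down 89.6905 (V=139.3000). Price 74.1893; hedge Δ=-2.5823, bond B=349.9135.
  t=2,j=0: stock 52.2144 → up 59.0023 (V=80.7007), down 43.8601 (V=75.6122). Price 74.9740; hedge Δ=0.3360, bond B=57.4275.
  t=2,j=1: stock 70.2408 → up 79.3721 (V=118.2986), down 59.0023 (V=80.7007). Price 103.0408; hedge Δ=1.8458, bond B=-26.6072.
  t=2,j=2: stock 94.4906 → up 106.7744 (V=74.1893), down 79.3721 (V=118.2986). Price 80.0343; hedge Δ=-1.6097, bond B=232.1354.
  t=1,j=0: stock 62.1600 → up 70.2408 (V=103.0408), down 52.2144 (V=74.9740). Price 90.8171; hedge Δ=1.5570, bond B=-5.9650.
  t=1,j=1: stock 83.6200 → up 94.4906 (V=80.0343), down 70.2408 (V=103.0408). Price 80.7430; hedge Δ=-0.9487, bond B=160.0757.
  t=0,j=0: stock 74.0000 → up 83.6200 (V=80.7430), down 62.1600 (V=90.8171). Price 78.4667; hedge Δ=-0.4694, bond B=113.2047.
Each (Δ,B) replicates both successor values, so the strategy is self-financing and V0 is arbitrage-free.

(0,0): Delta=-0.4694 Bond=113.2047
(1,0): Delta=1.5570 Bond=-5.9650
(1,1): Delta=-0.9487 Bond=160.0757
(2,0): Delta=0.3360 Bond=57.4275
(2,1): Delta=1.8458 Bond=-26.6072
(2,2): Delta=-1.6097 Bond=232.1354
(3,0): Delta=5.6905 Bond=-173.9740
(3,1): Delta=-0.9304 Bond=135.5973
(3,2): Delta=2.5024 Bond=-80.3221
(3,3): Delta=-2.5823 Bond=349.9135
V0=78.4667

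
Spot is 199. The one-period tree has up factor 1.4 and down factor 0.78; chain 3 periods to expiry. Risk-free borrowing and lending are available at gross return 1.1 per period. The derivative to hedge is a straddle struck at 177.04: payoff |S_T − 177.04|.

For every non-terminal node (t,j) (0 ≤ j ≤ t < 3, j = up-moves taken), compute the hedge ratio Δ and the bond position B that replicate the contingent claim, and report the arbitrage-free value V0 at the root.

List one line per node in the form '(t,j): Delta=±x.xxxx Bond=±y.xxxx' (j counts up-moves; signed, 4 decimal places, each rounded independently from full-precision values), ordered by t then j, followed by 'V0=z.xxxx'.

Risk-neutral probability p* = (R−d)/(u−d) = (1.1−0.78)/(1.4−0.78) = 0.5161.
At expiry t=3: V(3,0)=82.6042, V(3,1)=7.5398, V(3,2)=127.1912, V(3,3)=369.0160
  t=2,j=0: stock 121.0716 → up 169.5002 (V=7.5398), down 94.4358 (V=82.6042). Price 39.8739; hedge Δ=-1.0000, bond B=160.9455.
  t=2,j=1: stock 217.3080 → up 304.2312 (V=127.1912), down 169.5002 (V=7.5398). Price 62.9958; hedge Δ=0.8881, bond B=-129.9904.
  t=2,j=2: stock 390.0400 → up 546.0560 (V=369.0160), down 304.2312 (V=127.1912). Price 229.0945; hedge Δ=1.0000, bond B=-160.9455.
  t=1,j=0: stock 155.2200 → up 217.3080 (V=62.9958), down 121.0716 (V=39.8739). Price 47.0979; hedge Δ=0.2403, bond B=9.8045.
  t=1,j=1: stock 278.6000 → up 390.0400 (V=229.0945), down 217.3080 (V=62.9958). Price 135.2038; hedge Δ=0.9616, bond B=-132.6975.
  t=0,j=0: stock 199.0000 → up 278.6000 (V=135.2038), down 155.2200 (V=47.0979). Price 84.1563; hedge Δ=0.7141, bond B=-57.9499.
The time-0 hedge costs 84.1563, which is the no-arbitrage price.

(0,0): Delta=0.7141 Bond=-57.9499
(1,0): Delta=0.2403 Bond=9.8045
(1,1): Delta=0.9616 Bond=-132.6975
(2,0): Delta=-1.0000 Bond=160.9455
(2,1): Delta=0.8881 Bond=-129.9904
(2,2): Delta=1.0000 Bond=-160.9455
V0=84.1563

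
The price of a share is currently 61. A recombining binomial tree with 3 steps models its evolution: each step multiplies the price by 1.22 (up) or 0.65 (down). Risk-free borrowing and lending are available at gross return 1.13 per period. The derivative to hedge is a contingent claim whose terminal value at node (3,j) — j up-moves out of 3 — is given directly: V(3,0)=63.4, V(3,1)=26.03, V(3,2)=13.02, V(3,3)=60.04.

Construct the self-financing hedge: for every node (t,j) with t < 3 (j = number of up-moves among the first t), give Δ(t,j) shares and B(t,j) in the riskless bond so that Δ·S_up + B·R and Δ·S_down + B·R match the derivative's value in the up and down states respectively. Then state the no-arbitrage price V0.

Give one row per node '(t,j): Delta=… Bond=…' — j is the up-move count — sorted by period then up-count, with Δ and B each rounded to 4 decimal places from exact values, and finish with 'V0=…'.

(0,0): Delta=0.6521 Bond=-10.5899
(1,0): Delta=-0.6600 Bond=40.0600
(1,1): Delta=0.7832 Bond=-21.7216
(2,0): Delta=-2.5439 Bond=93.8185
(2,1): Delta=-0.4718 Bond=36.1646
(2,2): Delta=0.9086 Bond=-35.9286
V0=29.1890

No-arbitrage ⇒ martingale measure with p* = (R−d)/(u−d) = 0.8421.
Terminal payoffs: V(3,0)=63.4000, V(3,1)=26.0300, V(3,2)=13.0200, V(3,3)=60.0400
  t=2,j=0: stock 25.7725 → up 31.4425 (V=26.0300), down 16.7521 (V=63.4000). Price 28.2571; hedge Δ=-2.5439, bond B=93.8185.
  t=2,j=1: stock 48.3730 → up 59.0151 (V=13.0200), down 31.4425 (V=26.0300). Price 13.3400; hedge Δ=-0.4718, bond B=36.1646.
  t=2,j=2: stock 90.7924 → up 110.7667 (V=60.0400), down 59.0151 (V=13.0200). Price 46.5626; hedge Δ=0.9086, bond B=-35.9286.
  t=1,j=0: stock 39.6500 → up 48.3730 (V=13.3400), down 25.7725 (V=28.2571). Price 13.8897; hedge Δ=-0.6600, bond B=40.0600.
  t=1,j=1: stock 74.4200 → up 90.7924 (V=46.5626), down 48.3730 (V=13.3400). Price 36.5637; hedge Δ=0.7832, bond B=-21.7216.
  t=0,j=0: stock 61.0000 → up 74.4200 (V=36.5637), down 39.6500 (V=13.8897). Price 29.1890; hedge Δ=0.6521, bond B=-10.5899.
The time-0 hedge costs 29.1890, which is the no-arbitrage price.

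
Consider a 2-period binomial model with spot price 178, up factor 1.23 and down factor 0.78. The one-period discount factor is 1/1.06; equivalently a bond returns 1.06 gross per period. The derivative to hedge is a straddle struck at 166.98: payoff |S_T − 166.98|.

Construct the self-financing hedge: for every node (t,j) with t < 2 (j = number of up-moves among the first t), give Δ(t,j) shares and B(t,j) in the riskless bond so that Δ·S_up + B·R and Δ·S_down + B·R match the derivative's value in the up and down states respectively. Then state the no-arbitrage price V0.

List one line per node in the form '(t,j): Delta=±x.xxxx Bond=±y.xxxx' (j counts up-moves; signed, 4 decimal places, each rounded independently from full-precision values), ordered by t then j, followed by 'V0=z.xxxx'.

No-arbitrage ⇒ martingale measure with p* = (R−d)/(u−d) = 0.6222.
Payoff layer (t=2): V(2,0)=58.6848, V(2,1)=3.7932, V(2,2)=102.3162
  t=1,j=0: stock 138.8400 → up 170.7732 (V=3.7932), down 108.2952 (V=58.6848). Price 23.1415; hedge Δ=-0.8786, bond B=145.1229.
  t=1,j=1: stock 218.9400 → up 269.2962 (V=102.3162), down 170.7732 (V=3.7932). Price 61.4117; hedge Δ=1.0000, bond B=-157.5283.
  t=0,j=0: stock 178.0000 → up 218.9400 (V=61.4117), down 138.8400 (V=23.1415). Price 44.2963; hedge Δ=0.4778, bond B=-40.7485.
The time-0 hedge costs 44.2963, which is the no-arbitrage price.

(0,0): Delta=0.4778 Bond=-40.7485
(1,0): Delta=-0.8786 Bond=145.1229
(1,1): Delta=1.0000 Bond=-157.5283
V0=44.2963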